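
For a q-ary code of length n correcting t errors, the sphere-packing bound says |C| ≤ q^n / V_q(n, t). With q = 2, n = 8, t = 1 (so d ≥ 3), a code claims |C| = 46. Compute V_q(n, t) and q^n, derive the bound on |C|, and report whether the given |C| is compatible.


V_q(n, t) = 9, q^n = 256, Hamming bound = 28, |C| = 46 > bound (violated).

Step 1: Compute V_q(n, t) = Σ_{j=0}^1 C(n, j) (q−1)^j.
  j = 0: C(8,0)·(1)^0 = 1·1 = 1.
  j = 1: C(8,1)·(1)^1 = 8·1 = 8.
  V_q(n, t) = 1 + 8 = 9.
Step 2: q^n = 2^8 = 256.
Step 3: Hamming bound ⌊q^n / V_q(n,t)⌋ = ⌊256/9⌋ = 28.
Step 4: Compare |C| = 46 to 28: violated.
The claimed |C| lies above the Hamming bound, so no 2-ary code of length 8 with d ≥ 3 can have 46 codewords.


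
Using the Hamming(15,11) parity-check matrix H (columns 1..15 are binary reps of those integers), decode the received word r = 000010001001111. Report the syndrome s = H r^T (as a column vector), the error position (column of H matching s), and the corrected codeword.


s = (1, 1, 0, 0)^T, error position = 12, corrected codeword c = 000010001000111

Compute s = H r^T mod 2 one row at a time:
  s_1 = 0 + 1 + 0 + 0 + 1 + 1 + 1 + 1 = 5 ≡ 1 (mod 2).
  s_2 = 0 + 1 + 0 + 0 + 1 + 1 + 1 + 1 = 5 ≡ 1 (mod 2).
  s_3 = 0 + 0 + 0 + 0 + 0 + 0 + 1 + 1 = 2 ≡ 0 (mod 2).
  s_4 = 0 + 0 + 1 + 0 + 1 + 0 + 1 + 1 = 4 ≡ 0 (mod 2).
s = (1, 1, 0, 0)^T — this equals column 12 of H (binary 1100), so error is at position 12.
Correct: flip bit 12 of r = 000010001001111 to get c = 000010001000111.


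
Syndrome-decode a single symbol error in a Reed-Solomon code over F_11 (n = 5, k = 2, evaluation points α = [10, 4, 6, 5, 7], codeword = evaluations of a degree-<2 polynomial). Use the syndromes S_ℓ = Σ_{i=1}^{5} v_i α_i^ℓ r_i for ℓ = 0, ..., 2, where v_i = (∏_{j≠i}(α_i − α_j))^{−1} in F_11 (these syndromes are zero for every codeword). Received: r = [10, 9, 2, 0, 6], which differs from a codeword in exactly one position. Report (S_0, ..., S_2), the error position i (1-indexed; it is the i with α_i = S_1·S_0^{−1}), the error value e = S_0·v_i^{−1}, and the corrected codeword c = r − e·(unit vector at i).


S = (6, 9, 8), error at position 5, error magnitude e = 2, c = [10, 9, 2, 0, 4].

Step 1: column multipliers v_i = (∏_{j≠i}(α_i − α_j))^{−1} mod 11.
  i = 1 (α = 10): (10−4)(10−6)(10−5)(10−7) = 6·4·5·3 = 360 ≡ 8, so v_1 = 8^{−1} = 7 (mod 11).
  i = 2 (α = 4): (4−10)(4−6)(4−5)(4−7) = (−6)·(−2)·(−1)·(−3) = 36 ≡ 3, so v_2 = 3^{−1} = 4 (mod 11).
  i = 3 (α = 6): (6−10)(6−4)(6−5)(6−7) = (−4)·2·1·(−1) = 8 ≡ 8, so v_3 = 8^{−1} = 7 (mod 11).
  i = 4 (α = 5): (5−10)(5−4)(5−6)(5−7) = (−5)·1·(−1)·(−2) = −10 ≡ 1, so v_4 = 1^{−1} = 1 (mod 11).
  i = 5 (α = 7): (7−10)(7−4)(7−6)(7−5) = (−3)·3·1·2 = −18 ≡ 4, so v_5 = 4^{−1} = 3 (mod 11).
  v = [7, 4, 7, 1, 3].
Step 2: syndromes of r = [10, 9, 2, 0, 6] (all sums mod 11).
  S_0 = Σ v_i r_i = 7·10 + 4·9 + 7·2 + 1·0 + 3·6 = 138 ≡ 6.
  S_1 = Σ v_i α_i r_i = 7·10·10 + 4·4·9 + 7·6·2 + 1·5·0 + 3·7·6 = 1054 ≡ 9.
  α_i^2 mod 11 = [1, 5, 3, 3, 5].
  S_2 = Σ v_i α_i^2 r_i = 7·1·10 + 4·5·9 + 7·3·2 + 1·3·0 + 3·5·6 = 382 ≡ 8.
  S = (6, 9, 8) ≠ 0, so r is not a codeword (an error is present).
Step 3: locate the error. For a single error e at position i, S_ℓ = v_i·e·α_i^ℓ, so α_err = S_1/S_0.
  S_0^{−1} = 6^{−1} = 2 (mod 11), so α_err = 9·2 = 18 ≡ 7 = α_5. Error position i = 5.
  Consistency check: S_2/S_1 = 8·5 = 40 ≡ 7 = α_err ✓ (single-error assumption holds).
Step 4: error magnitude e = S_0/v_5 = S_0·∏_{j≠5}(α_5 − α_j) = 6·4 = 24 ≡ 2 (mod 11).
Step 5: correct position 5: c_5 = r_5 − e = 6 − 2 ≡ 4 (mod 11). Hence c = [10, 9, 2, 0, 4].
  Check: interpolating c through the α_i gives m(x) = 1 + 2·x (degree < 2) with m(α_i) = c_i for every i, so c is indeed a codeword.


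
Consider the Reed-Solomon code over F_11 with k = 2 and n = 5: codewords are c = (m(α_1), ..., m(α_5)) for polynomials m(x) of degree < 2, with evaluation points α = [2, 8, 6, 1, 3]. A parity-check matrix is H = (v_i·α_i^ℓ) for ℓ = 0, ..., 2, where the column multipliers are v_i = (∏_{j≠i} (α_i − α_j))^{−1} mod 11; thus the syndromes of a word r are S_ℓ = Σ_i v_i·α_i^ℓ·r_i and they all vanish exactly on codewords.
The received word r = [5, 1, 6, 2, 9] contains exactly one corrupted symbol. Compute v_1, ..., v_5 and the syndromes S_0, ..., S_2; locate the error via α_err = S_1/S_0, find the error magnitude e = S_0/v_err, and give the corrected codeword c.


S = (7, 10, 8), error at position 5, error magnitude e = 1, c = [5, 1, 6, 2, 8].

Step 1: column multipliers v_i = (∏_{j≠i}(α_i − α_j))^{−1} mod 11.
  i = 1 (α = 2): (2−8)(2−6)(2−1)(2−3) = (−6)·(−4)·1·(−1) = −24 ≡ 9, so v_1 = 9^{−1} = 5 (mod 11).
  i = 2 (α = 8): (8−2)(8−6)(8−1)(8−3) = 6·2·7·5 = 420 ≡ 2, so v_2 = 2^{−1} = 6 (mod 11).
  i = 3 (α = 6): (6−2)(6−8)(6−1)(6−3) = 4·(−2)·5·3 = −120 ≡ 1, so v_3 = 1^{−1} = 1 (mod 11).
  i = 4 (α = 1): (1−2)(1−8)(1−6)(1−3) = (−1)·(−7)·(−5)·(−2) = 70 ≡ 4, so v_4 = 4^{−1} = 3 (mod 11).
  i = 5 (α = 3): (3−2)(3−8)(3−6)(3−1) = 1·(−5)·(−3)·2 = 30 ≡ 8, so v_5 = 8^{−1} = 7 (mod 11).
  v = [5, 6, 1, 3, 7].
Step 2: syndromes of r = [5, 1, 6, 2, 9] (all sums mod 11).
  S_0 = Σ v_i r_i = 5·5 + 6·1 + 1·6 + 3·2 + 7·9 = 106 ≡ 7.
  S_1 = Σ v_i α_i r_i = 5·2·5 + 6·8·1 + 1·6·6 + 3·1·2 + 7·3·9 = 329 ≡ 10.
  α_i^2 mod 11 = [4, 9, 3, 1, 9].
  S_2 = Σ v_i α_i^2 r_i = 5·4·5 + 6·9·1 + 1·3·6 + 3·1·2 + 7·9·9 = 745 ≡ 8.
  S = (7, 10, 8) ≠ 0, so r is not a codeword (an error is present).
Step 3: locate the error. For a single error e at position i, S_ℓ = v_i·e·α_i^ℓ, so α_err = S_1/S_0.
  S_0^{−1} = 7^{−1} = 8 (mod 11), so α_err = 10·8 = 80 ≡ 3 = α_5. Error position i = 5.
  Consistency check: S_2/S_1 = 8·10 = 80 ≡ 3 = α_err ✓ (single-error assumption holds).
Step 4: error magnitude e = S_0/v_5 = S_0·∏_{j≠5}(α_5 − α_j) = 7·8 = 56 ≡ 1 (mod 11).
Step 5: correct position 5: c_5 = r_5 − e = 9 − 1 ≡ 8 (mod 11). Hence c = [5, 1, 6, 2, 8].
  Check: interpolating c through the α_i gives m(x) = 10 + 3·x (degree < 2) with m(α_i) = c_i for every i, so c is indeed a codeword.


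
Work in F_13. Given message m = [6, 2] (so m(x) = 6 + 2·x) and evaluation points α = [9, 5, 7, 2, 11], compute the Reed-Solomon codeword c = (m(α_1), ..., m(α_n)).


c = [11, 3, 7, 10, 2]

Message polynomial: m(x) = 6 + 2·x (mod 13).
For each evaluation point α_i, compute m(α_i) mod 13:
  α_1 = 9: Horner steps 2 → 11, so m(9) = 11.
  α_2 = 5: Horner steps 2 → 3, so m(5) = 3.
  α_3 = 7: Horner steps 2 → 7, so m(7) = 7.
  α_4 = 2: Horner steps 2 → 10, so m(2) = 10.
  α_5 = 11: Horner steps 2 → 2, so m(11) = 2.
Codeword c = [11, 3, 7, 10, 2] ∈ F_13^5.


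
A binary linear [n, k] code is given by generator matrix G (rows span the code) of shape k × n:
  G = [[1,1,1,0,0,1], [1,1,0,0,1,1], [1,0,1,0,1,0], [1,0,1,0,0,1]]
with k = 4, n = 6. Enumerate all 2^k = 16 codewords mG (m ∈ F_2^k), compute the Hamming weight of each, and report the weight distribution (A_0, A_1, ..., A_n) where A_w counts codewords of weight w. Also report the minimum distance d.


Weight distribution: A_0 = 1, A_1 = 2, A_2 = 4, A_3 = 6, A_4 = 3. Minimum distance d = 1.

Enumerate all 2^4 = 16 messages m ∈ F_2^4.
For each, compute codeword c = mG in F_2^6, then tally its weight.
  m = 0000 → c = 000000, weight = 0.
  m = 1000 → c = 111001, weight = 4.
  m = 0100 → c = 110011, weight = 4.
  m = 1100 → c = 001010, weight = 2.
  m = 0010 → c = 101010, weight = 3.
  m = 1010 → c = 010011, weight = 3.
  m = 0110 → c = 011001, weight = 3.
  m = 1110 → c = 100000, weight = 1.
  m = 0001 → c = 101001, weight = 3.
  m = 1001 → c = 010000, weight = 1.
  m = 0101 → c = 011010, weight = 3.
  m = 1101 → c = 100011, weight = 3.
  m = 0011 → c = 000011, weight = 2.
  m = 1011 → c = 111010, weight = 4.
  m = 0111 → c = 110000, weight = 2.
  m = 1111 → c = 001001, weight = 2.
Tally weights:
  weight 0: 1 codewords.
  weight 1: 2 codewords.
  weight 2: 4 codewords.
  weight 3: 6 codewords.
  weight 4: 3 codewords.
Minimum distance d = smallest w > 0 with A_w > 0 = 1.
Sanity: Σ A_w = 16 = 2^4 = 16 ✓.


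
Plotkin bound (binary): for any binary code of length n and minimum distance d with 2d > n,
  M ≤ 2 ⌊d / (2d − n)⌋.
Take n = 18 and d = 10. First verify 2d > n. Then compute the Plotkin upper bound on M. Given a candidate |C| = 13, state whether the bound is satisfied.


Plotkin bound M ≤ 10; given |C| = 13 > bound (violated).

Check applicability: 2d = 20, n = 18.
2d − n = 2 > 0, so Plotkin applies.
Compute d/(2d−n) = 10/2 ≈ 5.0000.
⌊d/(2d−n)⌋ = 5.
Plotkin bound: M ≤ 2·5 = 10.
Given |C| = 13, check: VIOLATED.
This |C| is above the Plotkin bound, so no binary code with n = 18, d = 10 and 13 codewords exists.


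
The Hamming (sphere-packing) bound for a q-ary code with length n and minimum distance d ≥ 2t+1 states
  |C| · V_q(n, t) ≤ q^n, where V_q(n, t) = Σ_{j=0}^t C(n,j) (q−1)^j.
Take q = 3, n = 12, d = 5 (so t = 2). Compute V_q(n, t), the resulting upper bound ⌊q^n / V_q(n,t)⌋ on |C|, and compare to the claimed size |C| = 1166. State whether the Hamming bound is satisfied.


V_q(n, t) = 289, q^n = 531441, Hamming bound = 1838, |C| = 1166 ≤ bound (satisfied).

Step 1: Compute V_q(n, t) = Σ_{j=0}^2 C(n, j) (q−1)^j.
  j = 0: C(12,0)·(2)^0 = 1·1 = 1.
  j = 1: C(12,1)·(2)^1 = 12·2 = 24.
  j = 2: C(12,2)·(2)^2 = 66·4 = 264.
  V_q(n, t) = 1 + 24 + 264 = 289.
Step 2: q^n = 3^12 = 531441.
Step 3: Hamming bound ⌊q^n / V_q(n,t)⌋ = ⌊531441/289⌋ = 1838.
Step 4: Compare |C| = 1166 to 1838: satisfied.
The claimed |C| lies below the Hamming bound.


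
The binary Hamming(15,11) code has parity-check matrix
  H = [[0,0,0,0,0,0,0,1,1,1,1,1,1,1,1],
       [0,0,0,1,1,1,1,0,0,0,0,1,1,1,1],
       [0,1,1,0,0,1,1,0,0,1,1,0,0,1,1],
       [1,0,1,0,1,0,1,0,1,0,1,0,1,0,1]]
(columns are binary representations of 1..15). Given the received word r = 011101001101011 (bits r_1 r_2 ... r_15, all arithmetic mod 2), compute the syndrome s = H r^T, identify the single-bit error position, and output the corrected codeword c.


s = (1, 1, 0, 1)^T, error position = 13, corrected codeword c = 011101001101111

Compute s = H r^T mod 2 one row at a time:
  s_1 = 0 + 1 + 1 + 0 + 1 + 0 + 1 + 1 = 5 ≡ 1 (mod 2).
  s_2 = 1 + 0 + 1 + 0 + 1 + 0 + 1 + 1 = 5 ≡ 1 (mod 2).
  s_3 = 1 + 1 + 1 + 0 + 1 + 0 + 1 + 1 = 6 ≡ 0 (mod 2).
  s_4 = 0 + 1 + 0 + 0 + 1 + 0 + 0 + 1 = 3 ≡ 1 (mod 2).
s = (1, 1, 0, 1)^T — this equals column 13 of H (binary 1101), so error is at position 13.
Correct: flip bit 13 of r = 011101001101011 to get c = 011101001101111.


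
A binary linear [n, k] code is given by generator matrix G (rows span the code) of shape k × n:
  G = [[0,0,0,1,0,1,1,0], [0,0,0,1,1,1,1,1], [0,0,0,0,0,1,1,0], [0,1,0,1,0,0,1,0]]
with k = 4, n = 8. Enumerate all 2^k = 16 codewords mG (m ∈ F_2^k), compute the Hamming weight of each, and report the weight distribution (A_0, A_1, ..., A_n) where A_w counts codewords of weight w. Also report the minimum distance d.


Weight distribution: A_0 = 1, A_1 = 1, A_2 = 4, A_3 = 4, A_4 = 3, A_5 = 3. Minimum distance d = 1.

Enumerate all 2^4 = 16 messages m ∈ F_2^4.
For each, compute codeword c = mG in F_2^8, then tally its weight.
  m = 0000 → c = 00000000, weight = 0.
  m = 1000 → c = 00010110, weight = 3.
  m = 0100 → c = 00011111, weight = 5.
  m = 1100 → c = 00001001, weight = 2.
  m = 0010 → c = 00000110, weight = 2.
  m = 1010 → c = 00010000, weight = 1.
  m = 0110 → c = 00011001, weight = 3.
  m = 1110 → c = 00001111, weight = 4.
  m = 0001 → c = 01010010, weight = 3.
  m = 1001 → c = 01000100, weight = 2.
  m = 0101 → c = 01001101, weight = 4.
  m = 1101 → c = 01011011, weight = 5.
  m = 0011 → c = 01010100, weight = 3.
  m = 1011 → c = 01000010, weight = 2.
  m = 0111 → c = 01001011, weight = 4.
  m = 1111 → c = 01011101, weight = 5.
Tally weights:
  weight 0: 1 codewords.
  weight 1: 1 codewords.
  weight 2: 4 codewords.
  weight 3: 4 codewords.
  weight 4: 3 codewords.
  weight 5: 3 codewords.
Minimum distance d = smallest w > 0 with A_w > 0 = 1.
Sanity: Σ A_w = 16 = 2^4 = 16 ✓.


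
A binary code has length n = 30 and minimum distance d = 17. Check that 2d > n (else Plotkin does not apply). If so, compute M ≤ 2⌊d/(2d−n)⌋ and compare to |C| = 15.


Plotkin bound M ≤ 8; given |C| = 15 > bound (violated).

Check applicability: 2d = 34, n = 30.
2d − n = 4 > 0, so Plotkin applies.
Compute d/(2d−n) = 17/4 ≈ 4.2500.
⌊d/(2d−n)⌋ = 4.
Plotkin bound: M ≤ 2·4 = 8.
Given |C| = 15, check: VIOLATED.
This |C| is above the Plotkin bound, so no binary code with n = 30, d = 17 and 15 codewords exists.


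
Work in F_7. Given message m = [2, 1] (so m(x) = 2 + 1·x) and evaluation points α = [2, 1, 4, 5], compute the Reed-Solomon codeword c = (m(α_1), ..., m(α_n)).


c = [4, 3, 6, 0]

Message polynomial: m(x) = 2 + 1·x (mod 7).
For each evaluation point α_i, compute m(α_i) mod 7:
  α_1 = 2: Horner steps 1 → 4, so m(2) = 4.
  α_2 = 1: Horner steps 1 → 3, so m(1) = 3.
  α_3 = 4: Horner steps 1 → 6, so m(4) = 6.
  α_4 = 5: Horner steps 1 → 0, so m(5) = 0.
Codeword c = [4, 3, 6, 0] ∈ F_7^4.


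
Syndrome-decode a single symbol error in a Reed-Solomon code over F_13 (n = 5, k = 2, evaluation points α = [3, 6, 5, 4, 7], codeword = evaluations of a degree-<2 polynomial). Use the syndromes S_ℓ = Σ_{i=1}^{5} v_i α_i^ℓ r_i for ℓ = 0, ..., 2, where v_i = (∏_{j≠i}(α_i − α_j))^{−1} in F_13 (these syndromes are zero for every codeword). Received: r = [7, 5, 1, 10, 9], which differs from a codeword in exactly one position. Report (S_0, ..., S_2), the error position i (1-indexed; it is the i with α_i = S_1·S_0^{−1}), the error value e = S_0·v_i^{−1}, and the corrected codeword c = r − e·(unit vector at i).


S = (6, 5, 2), error at position 1, error magnitude e = 1, c = [6, 5, 1, 10, 9].

Step 1: column multipliers v_i = (∏_{j≠i}(α_i − α_j))^{−1} mod 13.
  i = 1 (α = 3): (3−6)(3−5)(3−4)(3−7) = (−3)·(−2)·(−1)·(−4) = 24 ≡ 11, so v_1 = 11^{−1} = 6 (mod 13).
  i = 2 (α = 6): (6−3)(6−5)(6−4)(6−7) = 3·1·2·(−1) = −6 ≡ 7, so v_2 = 7^{−1} = 2 (mod 13).
  i = 3 (α = 5): (5−3)(5−6)(5−4)(5−7) = 2·(−1)·1·(−2) = 4 ≡ 4, so v_3 = 4^{−1} = 10 (mod 13).
  i = 4 (α = 4): (4−3)(4−6)(4−5)(4−7) = 1·(−2)·(−1)·(−3) = −6 ≡ 7, so v_4 = 7^{−1} = 2 (mod 13).
  i = 5 (α = 7): (7−3)(7−6)(7−5)(7−4) = 4·1·2·3 = 24 ≡ 11, so v_5 = 11^{−1} = 6 (mod 13).
  v = [6, 2, 10, 2, 6].
Step 2: syndromes of r = [7, 5, 1, 10, 9] (all sums mod 13).
  S_0 = Σ v_i r_i = 6·7 + 2·5 + 10·1 + 2·10 + 6·9 = 136 ≡ 6.
  S_1 = Σ v_i α_i r_i = 6·3·7 + 2·6·5 + 10·5·1 + 2·4·10 + 6·7·9 = 694 ≡ 5.
  α_i^2 mod 13 = [9, 10, 12, 3, 10].
  S_2 = Σ v_i α_i^2 r_i = 6·9·7 + 2·10·5 + 10·12·1 + 2·3·10 + 6·10·9 = 1198 ≡ 2.
  S = (6, 5, 2) ≠ 0, so r is not a codeword (an error is present).
Step 3: locate the error. For a single error e at position i, S_ℓ = v_i·e·α_i^ℓ, so α_err = S_1/S_0.
  S_0^{−1} = 6^{−1} = 11 (mod 13), so α_err = 5·11 = 55 ≡ 3 = α_1. Error position i = 1.
  Consistency check: S_2/S_1 = 2·8 = 16 ≡ 3 = α_err ✓ (single-error assumption holds).
Step 4: error magnitude e = S_0/v_1 = S_0·∏_{j≠1}(α_1 − α_j) = 6·11 = 66 ≡ 1 (mod 13).
Step 5: correct position 1: c_1 = r_1 − e = 7 − 1 ≡ 6 (mod 13). Hence c = [6, 5, 1, 10, 9].
  Check: interpolating c through the α_i gives m(x) = 7 + 4·x (degree < 2) with m(α_i) = c_i for every i, so c is indeed a codeword.


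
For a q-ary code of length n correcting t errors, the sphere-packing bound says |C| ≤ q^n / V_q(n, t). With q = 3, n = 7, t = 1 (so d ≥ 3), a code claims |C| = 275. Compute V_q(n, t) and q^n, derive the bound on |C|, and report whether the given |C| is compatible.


V_q(n, t) = 15, q^n = 2187, Hamming bound = 145, |C| = 275 > bound (violated).

Step 1: Compute V_q(n, t) = Σ_{j=0}^1 C(n, j) (q−1)^j.
  j = 0: C(7,0)·(2)^0 = 1·1 = 1.
  j = 1: C(7,1)·(2)^1 = 7·2 = 14.
  V_q(n, t) = 1 + 14 = 15.
Step 2: q^n = 3^7 = 2187.
Step 3: Hamming bound ⌊q^n / V_q(n,t)⌋ = ⌊2187/15⌋ = 145.
Step 4: Compare |C| = 275 to 145: violated.
The claimed |C| lies above the Hamming bound, so no 3-ary code of length 7 with d ≥ 3 can have 275 codewords.


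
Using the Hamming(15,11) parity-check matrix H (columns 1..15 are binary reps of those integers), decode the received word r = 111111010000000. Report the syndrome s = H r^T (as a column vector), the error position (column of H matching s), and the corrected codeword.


s = (1, 1, 1, 1)^T, error position = 15, corrected codeword c = 111111010000001

Compute s = H r^T mod 2 one row at a time:
  s_1 = 1 + 0 + 0 + 0 + 0 + 0 + 0 + 0 = 1 ≡ 1 (mod 2).
  s_2 = 1 + 1 + 1 + 0 + 0 + 0 + 0 + 0 = 3 ≡ 1 (mod 2).
  s_3 = 1 + 1 + 1 + 0 + 0 + 0 + 0 + 0 = 3 ≡ 1 (mod 2).
  s_4 = 1 + 1 + 1 + 0 + 0 + 0 + 0 + 0 = 3 ≡ 1 (mod 2).
s = (1, 1, 1, 1)^T — this equals column 15 of H (binary 1111), so error is at position 15.
Correct: flip bit 15 of r = 111111010000000 to get c = 111111010000001.


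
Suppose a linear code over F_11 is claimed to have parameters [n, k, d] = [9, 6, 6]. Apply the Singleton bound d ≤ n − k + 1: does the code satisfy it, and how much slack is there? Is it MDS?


Singleton RHS = n − k + 1 = 4, slack = -2, bound violated (no such code; not MDS).

Singleton bound: d ≤ n − k + 1.
Here n = 9, k = 6, so n − k + 1 = 4.
Given d = 6, check d ≤ 4: NO.
Slack = (n − k + 1) − d = -2.
The slack is negative: d = 6 exceeds n − k + 1 = 4 by 2, so the Singleton bound is violated and no linear [9, 6, 6]_11 code can exist. In particular it is not MDS (MDS requires d = n − k + 1 exactly).
Description: the claimed parameters are [9, 6, 6]_11; such a code would be impossible (violates the Singleton bound).


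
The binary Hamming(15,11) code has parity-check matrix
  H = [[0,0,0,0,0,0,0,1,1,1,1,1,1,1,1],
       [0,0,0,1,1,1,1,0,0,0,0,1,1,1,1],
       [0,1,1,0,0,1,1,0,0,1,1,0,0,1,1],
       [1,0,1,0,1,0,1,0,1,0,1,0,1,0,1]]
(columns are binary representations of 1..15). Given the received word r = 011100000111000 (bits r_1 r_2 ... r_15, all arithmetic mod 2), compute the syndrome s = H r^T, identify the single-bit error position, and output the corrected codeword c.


s = (1, 0, 0, 0)^T, error position = 8, corrected codeword c = 011100010111000

Compute s = H r^T mod 2 one row at a time:
  s_1 = 0 + 0 + 1 + 1 + 1 + 0 + 0 + 0 = 3 ≡ 1 (mod 2).
  s_2 = 1 + 0 + 0 + 0 + 1 + 0 + 0 + 0 = 2 ≡ 0 (mod 2).
  s_3 = 1 + 1 + 0 + 0 + 1 + 1 + 0 + 0 = 4 ≡ 0 (mod 2).
  s_4 = 0 + 1 + 0 + 0 + 0 + 1 + 0 + 0 = 2 ≡ 0 (mod 2).
s = (1, 0, 0, 0)^T — this equals column 8 of H (binary 1000), so error is at position 8.
Correct: flip bit 8 of r = 011100000111000 to get c = 011100010111000.


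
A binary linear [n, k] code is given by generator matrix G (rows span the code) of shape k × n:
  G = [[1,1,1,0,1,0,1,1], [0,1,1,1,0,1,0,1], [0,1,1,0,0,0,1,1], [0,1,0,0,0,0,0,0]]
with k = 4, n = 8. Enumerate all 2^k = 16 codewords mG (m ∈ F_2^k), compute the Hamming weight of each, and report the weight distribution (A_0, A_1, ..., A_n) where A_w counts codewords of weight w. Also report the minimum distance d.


Weight distribution: A_0 = 1, A_1 = 1, A_2 = 1, A_3 = 3, A_4 = 3, A_5 = 3, A_6 = 3, A_7 = 1. Minimum distance d = 1.

Enumerate all 2^4 = 16 messages m ∈ F_2^4.
For each, compute codeword c = mG in F_2^8, then tally its weight.
  m = 0000 → c = 00000000, weight = 0.
  m = 1000 → c = 11101011, weight = 6.
  m = 0100 → c = 01110101, weight = 5.
  m = 1100 → c = 10011110, weight = 5.
  m = 0010 → c = 01100011, weight = 4.
  m = 1010 → c = 10001000, weight = 2.
  m = 0110 → c = 00010110, weight = 3.
  m = 1110 → c = 11111101, weight = 7.
  m = 0001 → c = 01000000, weight = 1.
  m = 1001 → c = 10101011, weight = 5.
  m = 0101 → c = 00110101, weight = 4.
  m = 1101 → c = 11011110, weight = 6.
  m = 0011 → c = 00100011, weight = 3.
  m = 1011 → c = 11001000, weight = 3.
  m = 0111 → c = 01010110, weight = 4.
  m = 1111 → c = 10111101, weight = 6.
Tally weights:
  weight 0: 1 codewords.
  weight 1: 1 codewords.
  weight 2: 1 codewords.
  weight 3: 3 codewords.
  weight 4: 3 codewords.
  weight 5: 3 codewords.
  weight 6: 3 codewords.
  weight 7: 1 codewords.
Minimum distance d = smallest w > 0 with A_w > 0 = 1.
Sanity: Σ A_w = 16 = 2^4 = 16 ✓.


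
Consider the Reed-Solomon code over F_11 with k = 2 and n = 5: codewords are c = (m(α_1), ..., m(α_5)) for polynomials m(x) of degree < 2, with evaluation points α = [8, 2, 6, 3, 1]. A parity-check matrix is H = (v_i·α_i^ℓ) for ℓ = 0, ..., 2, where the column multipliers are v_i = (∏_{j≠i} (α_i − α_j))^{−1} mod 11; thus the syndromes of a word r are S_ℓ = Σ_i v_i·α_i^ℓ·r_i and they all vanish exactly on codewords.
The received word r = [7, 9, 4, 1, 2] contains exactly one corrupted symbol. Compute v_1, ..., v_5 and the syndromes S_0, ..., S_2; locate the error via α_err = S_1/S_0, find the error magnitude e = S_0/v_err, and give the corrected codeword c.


S = (5, 4, 1), error at position 4, error magnitude e = 7, c = [7, 9, 4, 5, 2].

Step 1: column multipliers v_i = (∏_{j≠i}(α_i − α_j))^{−1} mod 11.
  i = 1 (α = 8): (8−2)(8−6)(8−3)(8−1) = 6·2·5·7 = 420 ≡ 2, so v_1 = 2^{−1} = 6 (mod 11).
  i = 2 (α = 2): (2−8)(2−6)(2−3)(2−1) = (−6)·(−4)·(−1)·1 = −24 ≡ 9, so v_2 = 9^{−1} = 5 (mod 11).
  i = 3 (α = 6): (6−8)(6−2)(6−3)(6−1) = (−2)·4·3·5 = −120 ≡ 1, so v_3 = 1^{−1} = 1 (mod 11).
  i = 4 (α = 3): (3−8)(3−2)(3−6)(3−1) = (−5)·1·(−3)·2 = 30 ≡ 8, so v_4 = 8^{−1} = 7 (mod 11).
  i = 5 (α = 1): (1−8)(1−2)(1−6)(1−3) = (−7)·(−1)·(−5)·(−2) = 70 ≡ 4, so v_5 = 4^{−1} = 3 (mod 11).
  v = [6, 5, 1, 7, 3].
Step 2: syndromes of r = [7, 9, 4, 1, 2] (all sums mod 11).
  S_0 = Σ v_i r_i = 6·7 + 5·9 + 1·4 + 7·1 + 3·2 = 104 ≡ 5.
  S_1 = Σ v_i α_i r_i = 6·8·7 + 5·2·9 + 1·6·4 + 7·3·1 + 3·1·2 = 477 ≡ 4.
  α_i^2 mod 11 = [9, 4, 3, 9, 1].
  S_2 = Σ v_i α_i^2 r_i = 6·9·7 + 5·4·9 + 1·3·4 + 7·9·1 + 3·1·2 = 639 ≡ 1.
  S = (5, 4, 1) ≠ 0, so r is not a codeword (an error is present).
Step 3: locate the error. For a single error e at position i, S_ℓ = v_i·e·α_i^ℓ, so α_err = S_1/S_0.
  S_0^{−1} = 5^{−1} = 9 (mod 11), so α_err = 4·9 = 36 ≡ 3 = α_4. Error position i = 4.
  Consistency check: S_2/S_1 = 1·3 = 3 ≡ 3 = α_err ✓ (single-error assumption holds).
Step 4: error magnitude e = S_0/v_4 = S_0·∏_{j≠4}(α_4 − α_j) = 5·8 = 40 ≡ 7 (mod 11).
Step 5: correct position 4: c_4 = r_4 − e = 1 − 7 ≡ 5 (mod 11). Hence c = [7, 9, 4, 5, 2].
  Check: interpolating c through the α_i gives m(x) = 6 + 7·x (degree < 2) with m(α_i) = c_i for every i, so c is indeed a codeword.


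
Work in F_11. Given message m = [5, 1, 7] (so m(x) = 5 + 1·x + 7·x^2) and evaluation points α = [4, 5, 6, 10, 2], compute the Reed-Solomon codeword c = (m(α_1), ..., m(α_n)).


c = [0, 9, 10, 0, 2]

Message polynomial: m(x) = 5 + 1·x + 7·x^2 (mod 11).
For each evaluation point α_i, compute m(α_i) mod 11:
  α_1 = 4: Horner steps 7 → 7 → 0, so m(4) = 0.
  α_2 = 5: Horner steps 7 → 3 → 9, so m(5) = 9.
  α_3 = 6: Horner steps 7 → 10 → 10, so m(6) = 10.
  α_4 = 10: Horner steps 7 → 5 → 0, so m(10) = 0.
  α_5 = 2: Horner steps 7 → 4 → 2, so m(2) = 2.
Codeword c = [0, 9, 10, 0, 2] ∈ F_11^5.


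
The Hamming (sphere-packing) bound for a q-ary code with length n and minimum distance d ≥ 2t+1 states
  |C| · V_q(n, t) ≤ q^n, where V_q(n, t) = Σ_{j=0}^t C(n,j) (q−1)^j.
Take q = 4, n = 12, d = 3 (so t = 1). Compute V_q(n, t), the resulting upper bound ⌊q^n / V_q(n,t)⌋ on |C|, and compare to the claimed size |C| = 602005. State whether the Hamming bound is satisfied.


V_q(n, t) = 37, q^n = 16777216, Hamming bound = 453438, |C| = 602005 > bound (violated).

Step 1: Compute V_q(n, t) = Σ_{j=0}^1 C(n, j) (q−1)^j.
  j = 0: C(12,0)·(3)^0 = 1·1 = 1.
  j = 1: C(12,1)·(3)^1 = 12·3 = 36.
  V_q(n, t) = 1 + 36 = 37.
Step 2: q^n = 4^12 = 16777216.
Step 3: Hamming bound ⌊q^n / V_q(n,t)⌋ = ⌊16777216/37⌋ = 453438.
Step 4: Compare |C| = 602005 to 453438: violated.
The claimed |C| lies above the Hamming bound, so no 4-ary code of length 12 with d ≥ 3 can have 602005 codewords.


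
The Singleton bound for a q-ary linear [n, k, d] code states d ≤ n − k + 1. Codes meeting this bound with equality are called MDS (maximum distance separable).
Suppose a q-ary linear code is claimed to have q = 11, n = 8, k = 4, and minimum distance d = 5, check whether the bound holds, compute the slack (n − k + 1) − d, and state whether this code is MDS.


Singleton RHS = n − k + 1 = 5, slack = 0, bound satisfied, MDS.

Singleton bound: d ≤ n − k + 1.
Here n = 8, k = 4, so n − k + 1 = 5.
Given d = 5, check d ≤ 5: YES.
Slack = (n − k + 1) − d = 0.
The code is MDS (slack = 0).
Description: the claimed parameters are [8, 4, 5]_11; such a code would be MDS (meets Singleton bound).


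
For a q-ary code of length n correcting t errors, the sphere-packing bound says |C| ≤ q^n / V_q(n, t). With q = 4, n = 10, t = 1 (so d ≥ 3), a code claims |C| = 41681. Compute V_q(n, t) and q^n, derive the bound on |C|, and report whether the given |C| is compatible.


V_q(n, t) = 31, q^n = 1048576, Hamming bound = 33825, |C| = 41681 > bound (violated).

Step 1: Compute V_q(n, t) = Σ_{j=0}^1 C(n, j) (q−1)^j.
  j = 0: C(10,0)·(3)^0 = 1·1 = 1.
  j = 1: C(10,1)·(3)^1 = 10·3 = 30.
  V_q(n, t) = 1 + 30 = 31.
Step 2: q^n = 4^10 = 1048576.
Step 3: Hamming bound ⌊q^n / V_q(n,t)⌋ = ⌊1048576/31⌋ = 33825.
Step 4: Compare |C| = 41681 to 33825: violated.
The claimed |C| lies above the Hamming bound, so no 4-ary code of length 10 with d ≥ 3 can have 41681 codewords.


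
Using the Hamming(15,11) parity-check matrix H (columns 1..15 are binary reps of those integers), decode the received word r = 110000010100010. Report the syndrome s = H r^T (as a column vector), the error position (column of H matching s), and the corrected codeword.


s = (1, 1, 1, 1)^T, error position = 15, corrected codeword c = 110000010100011

Compute s = H r^T mod 2 one row at a time:
  s_1 = 1 + 0 + 1 + 0 + 0 + 0 + 1 + 0 = 3 ≡ 1 (mod 2).
  s_2 = 0 + 0 + 0 + 0 + 0 + 0 + 1 + 0 = 1 ≡ 1 (mod 2).
  s_3 = 1 + 0 + 0 + 0 + 1 + 0 + 1 + 0 = 3 ≡ 1 (mod 2).
  s_4 = 1 + 0 + 0 + 0 + 0 + 0 + 0 + 0 = 1 ≡ 1 (mod 2).
s = (1, 1, 1, 1)^T — this equals column 15 of H (binary 1111), so error is at position 15.
Correct: flip bit 15 of r = 110000010100010 to get c = 110000010100011.


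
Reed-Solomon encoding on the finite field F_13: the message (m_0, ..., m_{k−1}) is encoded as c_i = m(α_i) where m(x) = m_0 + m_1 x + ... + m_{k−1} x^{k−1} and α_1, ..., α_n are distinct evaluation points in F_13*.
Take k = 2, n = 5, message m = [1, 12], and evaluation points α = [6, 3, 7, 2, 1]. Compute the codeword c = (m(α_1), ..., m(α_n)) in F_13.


c = [8, 11, 7, 12, 0]

Message polynomial: m(x) = 1 + 12·x (mod 13).
For each evaluation point α_i, compute m(α_i) mod 13:
  α_1 = 6: Horner steps 12 → 8, so m(6) = 8.
  α_2 = 3: Horner steps 12 → 11, so m(3) = 11.
  α_3 = 7: Horner steps 12 → 7, so m(7) = 7.
  α_4 = 2: Horner steps 12 → 12, so m(2) = 12.
  α_5 = 1: Horner steps 12 → 0, so m(1) = 0.
Codeword c = [8, 11, 7, 12, 0] ∈ F_13^5.


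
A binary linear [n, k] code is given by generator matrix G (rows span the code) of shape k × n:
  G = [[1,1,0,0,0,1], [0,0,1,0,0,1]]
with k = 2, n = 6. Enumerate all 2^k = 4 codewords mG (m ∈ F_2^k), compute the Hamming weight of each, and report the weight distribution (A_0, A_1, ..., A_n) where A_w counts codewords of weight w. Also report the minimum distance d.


Weight distribution: A_0 = 1, A_2 = 1, A_3 = 2. Minimum distance d = 2.

Enumerate all 2^2 = 4 messages m ∈ F_2^2.
For each, compute codeword c = mG in F_2^6, then tally its weight.
  m = 00 → c = 000000, weight = 0.
  m = 10 → c = 110001, weight = 3.
  m = 01 → c = 001001, weight = 2.
  m = 11 → c = 111000, weight = 3.
Tally weights:
  weight 0: 1 codewords.
  weight 2: 1 codewords.
  weight 3: 2 codewords.
Minimum distance d = smallest w > 0 with A_w > 0 = 2.
Sanity: Σ A_w = 4 = 2^2 = 4 ✓.


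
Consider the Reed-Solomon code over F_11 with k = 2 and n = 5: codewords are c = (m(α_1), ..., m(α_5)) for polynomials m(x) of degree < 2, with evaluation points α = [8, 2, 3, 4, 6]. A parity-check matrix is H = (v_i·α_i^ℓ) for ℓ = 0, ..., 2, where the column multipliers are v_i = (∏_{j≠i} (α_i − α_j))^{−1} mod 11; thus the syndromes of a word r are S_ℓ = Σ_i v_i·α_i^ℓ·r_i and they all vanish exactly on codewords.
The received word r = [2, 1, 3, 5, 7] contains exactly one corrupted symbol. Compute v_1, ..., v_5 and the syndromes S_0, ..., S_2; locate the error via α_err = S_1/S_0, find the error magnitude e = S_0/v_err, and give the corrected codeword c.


S = (6, 3, 7), error at position 5, error magnitude e = 9, c = [2, 1, 3, 5, 9].

Step 1: column multipliers v_i = (∏_{j≠i}(α_i − α_j))^{−1} mod 11.
  i = 1 (α = 8): (8−2)(8−3)(8−4)(8−6) = 6·5·4·2 = 240 ≡ 9, so v_1 = 9^{−1} = 5 (mod 11).
  i = 2 (α = 2): (2−8)(2−3)(2−4)(2−6) = (−6)·(−1)·(−2)·(−4) = 48 ≡ 4, so v_2 = 4^{−1} = 3 (mod 11).
  i = 3 (α = 3): (3−8)(3−2)(3−4)(3−6) = (−5)·1·(−1)·(−3) = −15 ≡ 7, so v_3 = 7^{−1} = 8 (mod 11).
  i = 4 (α = 4): (4−8)(4−2)(4−3)(4−6) = (−4)·2·1·(−2) = 16 ≡ 5, so v_4 = 5^{−1} = 9 (mod 11).
  i = 5 (α = 6): (6−8)(6−2)(6−3)(6−4) = (−2)·4·3·2 = −48 ≡ 7, so v_5 = 7^{−1} = 8 (mod 11).
  v = [5, 3, 8, 9, 8].
Step 2: syndromes of r = [2, 1, 3, 5, 7] (all sums mod 11).
  S_0 = Σ v_i r_i = 5·2 + 3·1 + 8·3 + 9·5 + 8·7 = 138 ≡ 6.
  S_1 = Σ v_i α_i r_i = 5·8·2 + 3·2·1 + 8·3·3 + 9·4·5 + 8·6·7 = 674 ≡ 3.
  α_i^2 mod 11 = [9, 4, 9, 5, 3].
  S_2 = Σ v_i α_i^2 r_i = 5·9·2 + 3·4·1 + 8·9·3 + 9·5·5 + 8·3·7 = 711 ≡ 7.
  S = (6, 3, 7) ≠ 0, so r is not a codeword (an error is present).
Step 3: locate the error. For a single error e at position i, S_ℓ = v_i·e·α_i^ℓ, so α_err = S_1/S_0.
  S_0^{−1} = 6^{−1} = 2 (mod 11), so α_err = 3·2 = 6 ≡ 6 = α_5. Error position i = 5.
  Consistency check: S_2/S_1 = 7·4 = 28 ≡ 6 = α_err ✓ (single-error assumption holds).
Step 4: error magnitude e = S_0/v_5 = S_0·∏_{j≠5}(α_5 − α_j) = 6·7 = 42 ≡ 9 (mod 11).
Step 5: correct position 5: c_5 = r_5 − e = 7 − 9 ≡ 9 (mod 11). Hence c = [2, 1, 3, 5, 9].
  Check: interpolating c through the α_i gives m(x) = 8 + 2·x (degree < 2) with m(α_i) = c_i for every i, so c is indeed a codeword.


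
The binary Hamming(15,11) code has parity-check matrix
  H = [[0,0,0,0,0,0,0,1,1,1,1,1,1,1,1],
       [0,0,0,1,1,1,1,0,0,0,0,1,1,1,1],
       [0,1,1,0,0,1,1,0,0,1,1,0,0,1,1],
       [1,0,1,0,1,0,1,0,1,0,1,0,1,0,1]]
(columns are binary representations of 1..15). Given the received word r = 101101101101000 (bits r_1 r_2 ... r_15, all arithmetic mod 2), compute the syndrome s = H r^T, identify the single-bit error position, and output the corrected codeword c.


s = (1, 0, 0, 0)^T, error position = 8, corrected codeword c = 101101111101000

Compute s = H r^T mod 2 one row at a time:
  s_1 = 0 + 1 + 1 + 0 + 1 + 0 + 0 + 0 = 3 ≡ 1 (mod 2).
  s_2 = 1 + 0 + 1 + 1 + 1 + 0 + 0 + 0 = 4 ≡ 0 (mod 2).
  s_3 = 0 + 1 + 1 + 1 + 1 + 0 + 0 + 0 = 4 ≡ 0 (mod 2).
  s_4 = 1 + 1 + 0 + 1 + 1 + 0 + 0 + 0 = 4 ≡ 0 (mod 2).
s = (1, 0, 0, 0)^T — this equals column 8 of H (binary 1000), so error is at position 8.
Correct: flip bit 8 of r = 101101101101000 to get c = 101101111101000.


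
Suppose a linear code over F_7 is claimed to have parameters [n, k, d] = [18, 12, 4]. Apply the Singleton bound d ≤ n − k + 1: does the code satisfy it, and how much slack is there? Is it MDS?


Singleton RHS = n − k + 1 = 7, slack = 3, bound satisfied, not MDS.

Singleton bound: d ≤ n − k + 1.
Here n = 18, k = 12, so n − k + 1 = 7.
Given d = 4, check d ≤ 7: YES.
Slack = (n − k + 1) − d = 3.
The code is NOT MDS (slack = 3 > 0).
Description: the claimed parameters are [18, 12, 4]_7; such a code would be non-MDS.


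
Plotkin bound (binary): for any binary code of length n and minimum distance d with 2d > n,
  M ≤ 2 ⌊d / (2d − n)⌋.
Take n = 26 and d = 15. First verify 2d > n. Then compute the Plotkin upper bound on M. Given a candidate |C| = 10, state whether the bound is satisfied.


Plotkin bound M ≤ 6; given |C| = 10 > bound (violated).

Check applicability: 2d = 30, n = 26.
2d − n = 4 > 0, so Plotkin applies.
Compute d/(2d−n) = 15/4 ≈ 3.7500.
⌊d/(2d−n)⌋ = 3.
Plotkin bound: M ≤ 2·3 = 6.
Given |C| = 10, check: VIOLATED.
This |C| is above the Plotkin bound, so no binary code with n = 26, d = 15 and 10 codewords exists.


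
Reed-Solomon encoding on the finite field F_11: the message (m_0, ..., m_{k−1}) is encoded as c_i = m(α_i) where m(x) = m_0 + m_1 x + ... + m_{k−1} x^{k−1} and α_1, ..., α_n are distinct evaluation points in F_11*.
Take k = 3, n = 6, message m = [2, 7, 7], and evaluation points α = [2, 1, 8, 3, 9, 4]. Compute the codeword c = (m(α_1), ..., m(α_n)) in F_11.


c = [0, 5, 0, 9, 5, 10]

Message polynomial: m(x) = 2 + 7·x + 7·x^2 (mod 11).
For each evaluation point α_i, compute m(α_i) mod 11:
  α_1 = 2: Horner steps 7 → 10 → 0, so m(2) = 0.
  α_2 = 1: Horner steps 7 → 3 → 5, so m(1) = 5.
  α_3 = 8: Horner steps 7 → 8 → 0, so m(8) = 0.
  α_4 = 3: Horner steps 7 → 6 → 9, so m(3) = 9.
  α_5 = 9: Horner steps 7 → 4 → 5, so m(9) = 5.
  α_6 = 4: Horner steps 7 → 2 → 10, so m(4) = 10.
Codeword c = [0, 5, 0, 9, 5, 10] ∈ F_11^6.


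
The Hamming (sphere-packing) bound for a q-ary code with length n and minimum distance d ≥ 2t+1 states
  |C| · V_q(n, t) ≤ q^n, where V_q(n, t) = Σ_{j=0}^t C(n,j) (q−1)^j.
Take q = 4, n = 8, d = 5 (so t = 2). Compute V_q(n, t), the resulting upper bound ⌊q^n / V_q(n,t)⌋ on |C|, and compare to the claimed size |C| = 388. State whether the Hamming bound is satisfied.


V_q(n, t) = 277, q^n = 65536, Hamming bound = 236, |C| = 388 > bound (violated).

Step 1: Compute V_q(n, t) = Σ_{j=0}^2 C(n, j) (q−1)^j.
  j = 0: C(8,0)·(3)^0 = 1·1 = 1.
  j = 1: C(8,1)·(3)^1 = 8·3 = 24.
  j = 2: C(8,2)·(3)^2 = 28·9 = 252.
  V_q(n, t) = 1 + 24 + 252 = 277.
Step 2: q^n = 4^8 = 65536.
Step 3: Hamming bound ⌊q^n / V_q(n,t)⌋ = ⌊65536/277⌋ = 236.
Step 4: Compare |C| = 388 to 236: violated.
The claimed |C| lies above the Hamming bound, so no 4-ary code of length 8 with d ≥ 5 can have 388 codewords.


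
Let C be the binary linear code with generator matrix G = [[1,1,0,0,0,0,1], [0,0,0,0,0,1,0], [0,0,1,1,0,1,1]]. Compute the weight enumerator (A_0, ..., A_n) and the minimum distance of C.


Weight distribution: A_0 = 1, A_1 = 1, A_3 = 2, A_4 = 3, A_5 = 1. Minimum distance d = 1.

Enumerate all 2^3 = 8 messages m ∈ F_2^3.
For each, compute codeword c = mG in F_2^7, then tally its weight.
  m = 000 → c = 0000000, weight = 0.
  m = 100 → c = 1100001, weight = 3.
  m = 010 → c = 0000010, weight = 1.
  m = 110 → c = 1100011, weight = 4.
  m = 001 → c = 0011011, weight = 4.
  m = 101 → c = 1111010, weight = 5.
  m = 011 → c = 0011001, weight = 3.
  m = 111 → c = 1111000, weight = 4.
Tally weights:
  weight 0: 1 codewords.
  weight 1: 1 codewords.
  weight 3: 2 codewords.
  weight 4: 3 codewords.
  weight 5: 1 codewords.
Minimum distance d = smallest w > 0 with A_w > 0 = 1.
Sanity: Σ A_w = 8 = 2^3 = 8 ✓.


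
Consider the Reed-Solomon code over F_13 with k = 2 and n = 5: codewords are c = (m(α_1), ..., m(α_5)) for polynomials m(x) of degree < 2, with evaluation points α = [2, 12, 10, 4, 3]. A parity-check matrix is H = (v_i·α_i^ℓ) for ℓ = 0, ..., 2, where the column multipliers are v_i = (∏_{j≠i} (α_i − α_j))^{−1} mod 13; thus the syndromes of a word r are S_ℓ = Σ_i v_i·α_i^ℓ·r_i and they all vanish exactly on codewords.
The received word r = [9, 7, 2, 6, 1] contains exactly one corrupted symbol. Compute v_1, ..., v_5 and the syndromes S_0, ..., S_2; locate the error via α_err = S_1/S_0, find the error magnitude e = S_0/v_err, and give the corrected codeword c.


S = (11, 6, 8), error at position 3, error magnitude e = 5, c = [9, 7, 10, 6, 1].

Step 1: column multipliers v_i = (∏_{j≠i}(α_i − α_j))^{−1} mod 13.
  i = 1 (α = 2): (2−12)(2−10)(2−4)(2−3) = (−10)·(−8)·(−2)·(−1) = 160 ≡ 4, so v_1 = 4^{−1} = 10 (mod 13).
  i = 2 (α = 12): (12−2)(12−10)(12−4)(12−3) = 10·2·8·9 = 1440 ≡ 10, so v_2 = 10^{−1} = 4 (mod 13).
  i = 3 (α = 10): (10−2)(10−12)(10−4)(10−3) = 8·(−2)·6·7 = −672 ≡ 4, so v_3 = 4^{−1} = 10 (mod 13).
  i = 4 (α = 4): (4−2)(4−12)(4−10)(4−3) = 2·(−8)·(−6)·1 = 96 ≡ 5, so v_4 = 5^{−1} = 8 (mod 13).
  i = 5 (α = 3): (3−2)(3−12)(3−10)(3−4) = 1·(−9)·(−7)·(−1) = −63 ≡ 2, so v_5 = 2^{−1} = 7 (mod 13).
  v = [10, 4, 10, 8, 7].
Step 2: syndromes of r = [9, 7, 2, 6, 1] (all sums mod 13).
  S_0 = Σ v_i r_i = 10·9 + 4·7 + 10·2 + 8·6 + 7·1 = 193 ≡ 11.
  S_1 = Σ v_i α_i r_i = 10·2·9 + 4·12·7 + 10·10·2 + 8·4·6 + 7·3·1 = 929 ≡ 6.
  α_i^2 mod 13 = [4, 1, 9, 3, 9].
  S_2 = Σ v_i α_i^2 r_i = 10·4·9 + 4·1·7 + 10·9·2 + 8·3·6 + 7·9·1 = 775 ≡ 8.
  S = (11, 6, 8) ≠ 0, so r is not a codeword (an error is present).
Step 3: locate the error. For a single error e at position i, S_ℓ = v_i·e·α_i^ℓ, so α_err = S_1/S_0.
  S_0^{−1} = 11^{−1} = 6 (mod 13), so α_err = 6·6 = 36 ≡ 10 = α_3. Error position i = 3.
  Consistency check: S_2/S_1 = 8·11 = 88 ≡ 10 = α_err ✓ (single-error assumption holds).
Step 4: error magnitude e = S_0/v_3 = S_0·∏_{j≠3}(α_3 − α_j) = 11·4 = 44 ≡ 5 (mod 13).
Step 5: correct position 3: c_3 = r_3 − e = 2 − 5 ≡ 10 (mod 13). Hence c = [9, 7, 10, 6, 1].
  Check: interpolating c through the α_i gives m(x) = 12 + 5·x (degree < 2) with m(α_i) = c_i for every i, so c is indeed a codeword.


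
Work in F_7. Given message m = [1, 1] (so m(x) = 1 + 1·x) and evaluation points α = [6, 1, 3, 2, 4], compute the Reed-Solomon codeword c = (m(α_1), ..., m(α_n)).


c = [0, 2, 4, 3, 5]

Message polynomial: m(x) = 1 + 1·x (mod 7).
For each evaluation point α_i, compute m(α_i) mod 7:
  α_1 = 6: Horner steps 1 → 0, so m(6) = 0.
  α_2 = 1: Horner steps 1 → 2, so m(1) = 2.
  α_3 = 3: Horner steps 1 → 4, so m(3) = 4.
  α_4 = 2: Horner steps 1 → 3, so m(2) = 3.
  α_5 = 4: Horner steps 1 → 5, so m(4) = 5.
Codeword c = [0, 2, 4, 3, 5] ∈ F_7^5.


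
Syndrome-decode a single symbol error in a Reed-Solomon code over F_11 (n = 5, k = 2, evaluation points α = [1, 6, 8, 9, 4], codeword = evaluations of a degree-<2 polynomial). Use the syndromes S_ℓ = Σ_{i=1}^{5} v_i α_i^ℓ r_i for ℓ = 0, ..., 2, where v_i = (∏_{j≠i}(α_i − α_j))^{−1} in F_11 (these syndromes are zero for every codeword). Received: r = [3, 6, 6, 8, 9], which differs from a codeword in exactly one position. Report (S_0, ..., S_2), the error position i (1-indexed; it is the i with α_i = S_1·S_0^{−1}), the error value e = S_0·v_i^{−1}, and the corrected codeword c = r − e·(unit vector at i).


S = (3, 7, 9), error at position 2, error magnitude e = 4, c = [3, 2, 6, 8, 9].

Step 1: column multipliers v_i = (∏_{j≠i}(α_i − α_j))^{−1} mod 11.
  i = 1 (α = 1): (1−6)(1−8)(1−9)(1−4) = (−5)·(−7)·(−8)·(−3) = 840 ≡ 4, so v_1 = 4^{−1} = 3 (mod 11).
  i = 2 (α = 6): (6−1)(6−8)(6−9)(6−4) = 5·(−2)·(−3)·2 = 60 ≡ 5, so v_2 = 5^{−1} = 9 (mod 11).
  i = 3 (α = 8): (8−1)(8−6)(8−9)(8−4) = 7·2·(−1)·4 = −56 ≡ 10, so v_3 = 10^{−1} = 10 (mod 11).
  i = 4 (α = 9): (9−1)(9−6)(9−8)(9−4) = 8·3·1·5 = 120 ≡ 10, so v_4 = 10^{−1} = 10 (mod 11).
  i = 5 (α = 4): (4−1)(4−6)(4−8)(4−9) = 3·(−2)·(−4)·(−5) = −120 ≡ 1, so v_5 = 1^{−1} = 1 (mod 11).
  v = [3, 9, 10, 10, 1].
Step 2: syndromes of r = [3, 6, 6, 8, 9] (all sums mod 11).
  S_0 = Σ v_i r_i = 3·3 + 9·6 + 10·6 + 10·8 + 1·9 = 212 ≡ 3.
  S_1 = Σ v_i α_i r_i = 3·1·3 + 9·6·6 + 10·8·6 + 10·9·8 + 1·4·9 = 1569 ≡ 7.
  α_i^2 mod 11 = [1, 3, 9, 4, 5].
  S_2 = Σ v_i α_i^2 r_i = 3·1·3 + 9·3·6 + 10·9·6 + 10·4·8 + 1·5·9 = 1076 ≡ 9.
  S = (3, 7, 9) ≠ 0, so r is not a codeword (an error is present).
Step 3: locate the error. For a single error e at position i, S_ℓ = v_i·e·α_i^ℓ, so α_err = S_1/S_0.
  S_0^{−1} = 3^{−1} = 4 (mod 11), so α_err = 7·4 = 28 ≡ 6 = α_2. Error position i = 2.
  Consistency check: S_2/S_1 = 9·8 = 72 ≡ 6 = α_err ✓ (single-error assumption holds).
Step 4: error magnitude e = S_0/v_2 = S_0·∏_{j≠2}(α_2 − α_j) = 3·5 = 15 ≡ 4 (mod 11).
Step 5: correct position 2: c_2 = r_2 − e = 6 − 4 ≡ 2 (mod 11). Hence c = [3, 2, 6, 8, 9].
  Check: interpolating c through the α_i gives m(x) = 1 + 2·x (degree < 2) with m(α_i) = c_i for every i, so c is indeed a codeword.
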